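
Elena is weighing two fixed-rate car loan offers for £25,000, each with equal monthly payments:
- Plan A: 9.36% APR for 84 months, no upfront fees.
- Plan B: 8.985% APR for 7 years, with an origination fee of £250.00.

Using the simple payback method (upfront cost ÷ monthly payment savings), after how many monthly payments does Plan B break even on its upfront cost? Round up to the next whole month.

53 months

Plan A: at 9.36% the monthly rate is 0.0078000, so the payment is 25,000 × 0.0078000 / (1 − 1.0078000^−84) = £406.81.
Plan B: at 8.985% the monthly rate is 0.0074875, so the payment is 25,000 × 0.0074875 / (1 − 1.0074875^−84) = £402.04.
Monthly savings = £406.81 − £402.04 = £4.77.
Break-even = £250.00 / £4.77 = 52.41 → 53 months.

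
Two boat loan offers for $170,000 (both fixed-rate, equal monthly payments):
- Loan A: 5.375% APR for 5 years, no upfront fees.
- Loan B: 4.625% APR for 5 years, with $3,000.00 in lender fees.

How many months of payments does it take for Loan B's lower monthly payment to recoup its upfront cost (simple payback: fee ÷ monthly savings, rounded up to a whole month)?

52 months

Loan A: at 5.375% the monthly rate is 0.0044792, so the payment is 170,000 × 0.0044792 / (1 − 1.0044792^−60) = $3,237.40.
Loan B: monthly rate = 4.625%/12 = 0.0038542; payment = 170,000 × 0.0038542 / (1 − (1+0.0038542)^−60) = $3,178.99.
Monthly savings = $3,237.40 − $3,178.99 = $58.41.
Break-even = $3,000.00 / $58.41 = 51.36 → 52 months.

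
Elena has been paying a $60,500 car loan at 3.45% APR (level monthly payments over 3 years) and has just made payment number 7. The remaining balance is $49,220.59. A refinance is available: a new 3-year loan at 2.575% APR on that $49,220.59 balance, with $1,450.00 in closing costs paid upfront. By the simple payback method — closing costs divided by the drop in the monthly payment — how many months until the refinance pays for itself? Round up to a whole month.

5 months

Current payment = 60,500 × 3.45%/12 / (1 − (1+0.0028750)^−36) = $1,771.44.
Refinanced payment = 49,220.59 × 0.0021458 / (1 − (1+0.0021458)^−36) = $1,422.19.
Monthly savings = $1,771.44 − $1,422.19 = $349.25.
Break-even = $1,450.00 / $349.25 = 4.15 → 5 months.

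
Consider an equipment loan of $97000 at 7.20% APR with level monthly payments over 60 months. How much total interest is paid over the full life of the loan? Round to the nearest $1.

$18,793

At 7.20% the monthly rate is 0.0060000, so the payment is 97,000 × 0.0060000 / (1 − 1.0060000^−60) = $1,929.88.
Total paid = 60 × $1,929.88 = $115,792.80; interest = $115,792.80 − $97,000 = $18,792.80.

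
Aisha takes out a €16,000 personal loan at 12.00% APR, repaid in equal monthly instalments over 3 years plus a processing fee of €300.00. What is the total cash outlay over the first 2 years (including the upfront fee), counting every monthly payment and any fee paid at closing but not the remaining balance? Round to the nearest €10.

At 12.00% the monthly rate is 0.0100000, so the payment is 16,000 × 0.0100000 / (1 − 1.0100000^−36) = €531.43.
Total outlay = 24 × €531.43 + €300.00 = €13,054.32.

€13,050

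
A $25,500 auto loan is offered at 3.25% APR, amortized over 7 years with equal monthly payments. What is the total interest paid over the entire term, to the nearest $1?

$3,045

Monthly rate = 3.25%/12 = 0.0027083; payment = 25,500 × 0.0027083 / (1 − (1+0.0027083)^−84) = $339.82.
Total paid = 84 × $339.82 = $28,544.88; interest = $28,544.88 − $25,500 = $3,044.88.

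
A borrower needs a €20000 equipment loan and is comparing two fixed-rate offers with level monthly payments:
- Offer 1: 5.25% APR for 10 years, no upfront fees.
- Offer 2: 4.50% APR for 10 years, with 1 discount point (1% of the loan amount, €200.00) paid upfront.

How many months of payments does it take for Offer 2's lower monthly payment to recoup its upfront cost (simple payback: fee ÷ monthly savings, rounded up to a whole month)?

28 months

Offer 1: at 5.25% the monthly rate is 0.0043750, so the payment is 20,000 × 0.0043750 / (1 − 1.0043750^−120) = €214.58.
Offer 2: monthly rate = 4.5%/12 = 0.0037500; payment = 20,000 × 0.0037500 / (1 − (1+0.0037500)^−120) = €207.28.
Monthly savings = €214.58 − €207.28 = €7.30.
Break-even = €200.00 / €7.30 = 27.40 → 28 months.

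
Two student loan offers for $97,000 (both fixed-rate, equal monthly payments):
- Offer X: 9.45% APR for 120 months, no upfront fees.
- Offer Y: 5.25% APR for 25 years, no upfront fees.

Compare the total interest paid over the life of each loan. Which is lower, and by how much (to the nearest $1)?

Offer X: at 9.45% the monthly rate is 0.0078750, so the payment is 97,000 × 0.0078750 / (1 − 1.0078750^−120) = $1,252.50.
Total interest on Offer X = 120 × $1,252.50 − $97,000 = $53,300.00.
Offer Y: at 5.25% the monthly rate is 0.0043750, so the payment is 97,000 × 0.0043750 / (1 − 1.0043750^−300) = $581.27.
Total interest on Offer Y = 300 × $581.27 − $97,000 = $77,381.00.
Offer X is lower by $24,081.00.

Offer X by $24,081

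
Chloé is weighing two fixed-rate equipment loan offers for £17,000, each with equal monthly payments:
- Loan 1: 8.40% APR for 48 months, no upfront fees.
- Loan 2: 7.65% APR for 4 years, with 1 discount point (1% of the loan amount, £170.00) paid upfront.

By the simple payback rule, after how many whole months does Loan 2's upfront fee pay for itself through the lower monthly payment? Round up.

29 months

Loan 1: monthly rate = 8.4%/12 = 0.0070000; payment = 17,000 × 0.0070000 / (1 − (1+0.0070000)^−48) = £418.22.
Loan 2: monthly rate = 7.65%/12 = 0.0063750; payment = 17,000 × 0.0063750 / (1 − (1+0.0063750)^−48) = £412.23.
Monthly savings = £418.22 − £412.23 = £5.99.
Break-even = £170.00 / £5.99 = 28.38 → 29 months.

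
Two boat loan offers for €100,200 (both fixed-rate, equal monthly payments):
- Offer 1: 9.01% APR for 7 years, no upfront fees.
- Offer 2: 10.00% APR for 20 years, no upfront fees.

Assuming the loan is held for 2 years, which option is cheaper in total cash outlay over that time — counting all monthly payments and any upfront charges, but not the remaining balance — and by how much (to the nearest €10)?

Offer 2 by €15,500

Offer 1: monthly rate = 9.01%/12 = 0.0075083; payment = 100,200 × 0.0075083 / (1 − (1+0.0075083)^−84) = €1,612.63.
Offer 2: monthly rate = 10%/12 = 0.0083333; payment = 100,200 × 0.0083333 / (1 − (1+0.0083333)^−240) = €966.95.
Over 24 months: Offer 1 costs 24 × €1,612.63 = €38,703.12; Offer 2 costs 24 × €966.95 = €23,206.80.
Offer 2 is cheaper by €38,703.12 − €23,206.80 = €15,496.32.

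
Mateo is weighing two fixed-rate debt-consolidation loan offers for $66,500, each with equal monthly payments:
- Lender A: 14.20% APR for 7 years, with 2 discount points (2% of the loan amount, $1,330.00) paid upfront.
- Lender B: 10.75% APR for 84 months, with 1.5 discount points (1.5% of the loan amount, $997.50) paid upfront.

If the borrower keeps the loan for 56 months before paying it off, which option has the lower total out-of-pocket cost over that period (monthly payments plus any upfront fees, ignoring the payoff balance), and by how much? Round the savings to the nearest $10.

Lender B by $7,260

Lender A: at 14.20% the monthly rate is 0.0118333, so the payment is 66,500 × 0.0118333 / (1 − 1.0118333^−84) = $1,253.57.
Lender B: at 10.75% the monthly rate is 0.0089583, so the payment is 66,500 × 0.0089583 / (1 − 1.0089583^−84) = $1,129.92.
Over 56 months: Lender A costs 56 × $1,253.57 + $1,330.00 = $71,529.92; Lender B costs 56 × $1,129.92 + $997.50 = $64,273.02.
Lender B is cheaper by $71,529.92 − $64,273.02 = $7,256.90.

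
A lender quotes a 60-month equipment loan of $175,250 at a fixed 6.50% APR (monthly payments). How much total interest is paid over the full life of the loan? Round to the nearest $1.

$30,488

At 6.50% the monthly rate is 0.0054167, so the payment is 175,250 × 0.0054167 / (1 − 1.0054167^−60) = $3,428.97.
Total paid = 60 × $3,428.97 = $205,738.20; interest = $205,738.20 − $175,250 = $30,488.20.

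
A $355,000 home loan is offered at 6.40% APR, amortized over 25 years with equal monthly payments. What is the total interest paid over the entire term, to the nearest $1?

Monthly rate = 6.4%/12 = 0.0053333; payment = 355,000 × 0.0053333 / (1 − (1+0.0053333)^−300) = $2,374.85.
Total paid = 300 × $2,374.85 = $712,455.00; interest = $712,455.00 − $355,000 = $357,455.00.

$357,455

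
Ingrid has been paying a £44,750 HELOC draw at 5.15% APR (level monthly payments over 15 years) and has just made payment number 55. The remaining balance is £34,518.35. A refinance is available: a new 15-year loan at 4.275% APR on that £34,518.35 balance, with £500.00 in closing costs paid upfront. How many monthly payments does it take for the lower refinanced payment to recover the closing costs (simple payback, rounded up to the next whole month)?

6 months

Current payment = 44,750 × 5.15%/12 / (1 − (1+0.0042917)^−180) = £357.39.
Refinanced payment = 34,518.35 × 0.0035625 / (1 − (1+0.0035625)^−180) = £260.11.
Monthly savings = £357.39 − £260.11 = £97.28.
Break-even = £500.00 / £97.28 = 5.14 → 6 months.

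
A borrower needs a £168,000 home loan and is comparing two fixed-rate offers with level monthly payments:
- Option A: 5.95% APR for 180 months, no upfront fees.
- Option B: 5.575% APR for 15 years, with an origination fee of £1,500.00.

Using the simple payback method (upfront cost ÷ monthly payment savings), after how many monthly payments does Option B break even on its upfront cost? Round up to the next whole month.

Option A: monthly rate = 5.95%/12 = 0.0049583; payment = 168,000 × 0.0049583 / (1 − (1+0.0049583)^−180) = £1,413.15.
Option B: monthly rate = 5.575%/12 = 0.0046458; payment = 168,000 × 0.0046458 / (1 − (1+0.0046458)^−180) = £1,379.40.
Monthly savings = £1,413.15 − £1,379.40 = £33.75.
Break-even = £1,500.00 / £33.75 = 44.44 → 45 months.

45 months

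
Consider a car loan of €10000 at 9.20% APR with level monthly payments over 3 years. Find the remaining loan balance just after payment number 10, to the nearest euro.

€7,492

With monthly rate i = 9.2%/12 = 0.0076667, the balance after k of n payments is P · [(1+i)^n − (1+i)^k] / [(1+i)^n − 1].
(1+0.0076667)^36 = 1.31646140 and (1+0.0076667)^10 = 1.07936647, so the balance is 10,000 × (1.31646140 − 1.07936647) / (1.31646140 − 1) = €7,492.06.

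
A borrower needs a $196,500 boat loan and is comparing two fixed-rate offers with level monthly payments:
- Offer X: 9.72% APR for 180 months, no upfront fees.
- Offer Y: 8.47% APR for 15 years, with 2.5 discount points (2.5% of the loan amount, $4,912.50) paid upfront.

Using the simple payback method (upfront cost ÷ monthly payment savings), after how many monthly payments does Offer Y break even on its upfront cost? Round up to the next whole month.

34 months

Offer X: monthly rate = 9.72%/12 = 0.0081000; payment = 196,500 × 0.0081000 / (1 − (1+0.0081000)^−180) = $2,078.07.
Offer Y: monthly rate = 8.47%/12 = 0.0070583; payment = 196,500 × 0.0070583 / (1 − (1+0.0070583)^−180) = $1,931.56.
Monthly savings = $2,078.07 − $1,931.56 = $146.51.
Break-even = $4,912.50 / $146.51 = 33.53 → 34 months.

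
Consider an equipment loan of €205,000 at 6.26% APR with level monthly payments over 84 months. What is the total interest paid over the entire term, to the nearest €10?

€48,710

Monthly rate = 6.26%/12 = 0.0052167; payment = 205,000 × 0.0052167 / (1 − (1+0.0052167)^−84) = €3,020.37.
Total paid = 84 × €3,020.37 = €253,711.08; interest = €253,711.08 − €205,000 = €48,711.08.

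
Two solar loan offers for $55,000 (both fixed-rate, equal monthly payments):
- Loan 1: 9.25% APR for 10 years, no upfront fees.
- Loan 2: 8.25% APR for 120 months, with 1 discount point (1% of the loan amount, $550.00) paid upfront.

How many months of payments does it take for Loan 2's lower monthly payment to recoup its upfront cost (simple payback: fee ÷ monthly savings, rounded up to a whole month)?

19 months

Loan 1: monthly rate = 9.25%/12 = 0.0077083; payment = 55,000 × 0.0077083 / (1 − (1+0.0077083)^−120) = $704.18.
Loan 2: at 8.25% the monthly rate is 0.0068750, so the payment is 55,000 × 0.0068750 / (1 − 1.0068750^−120) = $674.59.
Monthly savings = $704.18 − $674.59 = $29.59.
Break-even = $550.00 / $29.59 = 18.59 → 19 months.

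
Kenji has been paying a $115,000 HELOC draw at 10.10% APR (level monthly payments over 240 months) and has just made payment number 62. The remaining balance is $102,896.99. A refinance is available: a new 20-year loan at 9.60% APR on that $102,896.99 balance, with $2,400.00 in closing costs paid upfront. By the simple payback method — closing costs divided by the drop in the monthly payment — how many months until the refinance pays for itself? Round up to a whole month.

Current payment = 115,000 × 10.1%/12 / (1 − (1+0.0084167)^−240) = $1,117.40.
Refinanced payment = 102,896.99 × 0.0080000 / (1 − (1+0.0080000)^−240) = $965.86.
Monthly savings = $1,117.40 − $965.86 = $151.54.
Break-even = $2,400.00 / $151.54 = 15.84 → 16 months.

16 months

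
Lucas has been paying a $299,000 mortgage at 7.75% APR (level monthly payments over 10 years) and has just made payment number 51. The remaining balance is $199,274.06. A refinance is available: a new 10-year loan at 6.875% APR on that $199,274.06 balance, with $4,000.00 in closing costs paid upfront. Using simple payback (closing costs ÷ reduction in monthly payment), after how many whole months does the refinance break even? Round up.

4 months

Current payment = 299,000 × 7.75%/12 / (1 − (1+0.0064583)^−120) = $3,588.32.
Refinanced payment = 199,274.06 × 0.0057292 / (1 − (1+0.0057292)^−120) = $2,300.92.
Monthly savings = $3,588.32 − $2,300.92 = $1,287.40.
Break-even = $4,000.00 / $1,287.40 = 3.11 → 4 months.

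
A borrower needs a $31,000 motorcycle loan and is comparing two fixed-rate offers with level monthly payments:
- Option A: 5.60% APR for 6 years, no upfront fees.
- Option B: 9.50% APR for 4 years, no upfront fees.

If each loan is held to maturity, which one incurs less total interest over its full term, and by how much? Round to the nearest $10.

Option A: at 5.60% the monthly rate is 0.0046667, so the payment is 31,000 × 0.0046667 / (1 − 1.0046667^−72) = $507.93.
Total interest on Option A = 72 × $507.93 − $31,000 = $5,570.96.
Option B: monthly rate = 9.5%/12 = 0.0079167; payment = 31,000 × 0.0079167 / (1 − (1+0.0079167)^−48) = $778.82.
Total interest on Option B = 48 × $778.82 − $31,000 = $6,383.36.
Option A is lower by $812.40.

Option A by $810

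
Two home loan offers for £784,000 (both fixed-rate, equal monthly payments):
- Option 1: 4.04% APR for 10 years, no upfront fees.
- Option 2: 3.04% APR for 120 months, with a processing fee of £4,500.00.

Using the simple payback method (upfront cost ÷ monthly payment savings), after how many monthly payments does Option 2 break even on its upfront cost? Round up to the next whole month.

Option 1: monthly rate = 4.04%/12 = 0.0033667; payment = 784,000 × 0.0033667 / (1 − (1+0.0033667)^−120) = £7,952.53.
Option 2: monthly rate = 3.04%/12 = 0.0025333; payment = 784,000 × 0.0025333 / (1 − (1+0.0025333)^−120) = £7,584.85.
Monthly savings = £7,952.53 − £7,584.85 = £367.68.
Break-even = £4,500.00 / £367.68 = 12.24 → 13 months.

13 months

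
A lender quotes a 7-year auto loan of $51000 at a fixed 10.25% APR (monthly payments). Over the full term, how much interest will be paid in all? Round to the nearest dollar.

At 10.25% the monthly rate is 0.0085417, so the payment is 51,000 × 0.0085417 / (1 − 1.0085417^−84) = $853.26.
Total paid = 84 × $853.26 = $71,673.84; interest = $71,673.84 − $51,000 = $20,673.84.

$20,674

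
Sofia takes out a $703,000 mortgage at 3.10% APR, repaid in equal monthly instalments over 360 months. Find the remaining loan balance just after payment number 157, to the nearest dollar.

$473,761

With monthly rate i = 3.1%/12 = 0.0025833, the balance after k of n payments is P · [(1+i)^n − (1+i)^k] / [(1+i)^n − 1].
(1+0.0025833)^360 = 2.53147165 and (1+0.0025833)^157 = 1.49939299, so the balance is 703,000 × (2.53147165 − 1.49939299) / (2.53147165 − 1) = $473,760.84.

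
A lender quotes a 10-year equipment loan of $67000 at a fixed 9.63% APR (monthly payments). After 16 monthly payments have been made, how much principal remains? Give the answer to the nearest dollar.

With monthly rate i = 9.63%/12 = 0.0080250, the balance after k of n payments is P · [(1+i)^n − (1+i)^k] / [(1+i)^n − 1].
(1+0.0080250)^120 = 2.60949447 and (1+0.0080250)^16 = 1.13642519, so the balance is 67,000 × (2.60949447 − 1.13642519) / (2.60949447 − 1) = $61,320.90.

$61,321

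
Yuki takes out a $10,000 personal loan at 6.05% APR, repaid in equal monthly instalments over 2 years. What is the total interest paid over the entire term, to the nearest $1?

$642

Monthly rate = 6.05%/12 = 0.0050417; payment = 10,000 × 0.0050417 / (1 − (1+0.0050417)^−24) = $443.43.
Total paid = 24 × $443.43 = $10,642.32; interest = $10,642.32 − $10,000 = $642.32.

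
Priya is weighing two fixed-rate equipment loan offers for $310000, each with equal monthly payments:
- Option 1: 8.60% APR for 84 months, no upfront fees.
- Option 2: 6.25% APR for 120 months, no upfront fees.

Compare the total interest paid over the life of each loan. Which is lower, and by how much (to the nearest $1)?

Option 1 by $3,989

Option 1: monthly rate = 8.6%/12 = 0.0071667; payment = 310,000 × 0.0071667 / (1 − (1+0.0071667)^−84) = $4,924.91.
Total interest on Option 1 = 84 × $4,924.91 − $310,000 = $103,692.44.
Option 2: at 6.25% the monthly rate is 0.0052083, so the payment is 310,000 × 0.0052083 / (1 − 1.0052083^−120) = $3,480.68.
Total interest on Option 2 = 120 × $3,480.68 − $310,000 = $107,681.60.
Option 1 is lower by $3,989.16.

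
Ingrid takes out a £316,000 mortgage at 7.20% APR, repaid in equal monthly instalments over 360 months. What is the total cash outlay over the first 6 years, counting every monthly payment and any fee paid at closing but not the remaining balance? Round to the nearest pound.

At 7.20% the monthly rate is 0.0060000, so the payment is 316,000 × 0.0060000 / (1 − 1.0060000^−360) = £2,144.97.
Total outlay = 72 × £2,144.97 = £154,437.84.

£154,438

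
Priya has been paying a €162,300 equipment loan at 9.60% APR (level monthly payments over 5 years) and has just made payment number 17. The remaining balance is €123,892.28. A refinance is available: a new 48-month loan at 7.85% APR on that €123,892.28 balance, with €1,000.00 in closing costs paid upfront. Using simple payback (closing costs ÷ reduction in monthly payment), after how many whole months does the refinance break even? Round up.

Current payment = 162,300 × 9.6%/12 / (1 − (1+0.0080000)^−60) = €3,416.54.
Refinanced payment = 123,892.28 × 0.0065417 / (1 − (1+0.0065417)^−48) = €3,015.86.
Monthly savings = €3,416.54 − €3,015.86 = €400.68.
Break-even = €1,000.00 / €400.68 = 2.50 → 3 months.

3 months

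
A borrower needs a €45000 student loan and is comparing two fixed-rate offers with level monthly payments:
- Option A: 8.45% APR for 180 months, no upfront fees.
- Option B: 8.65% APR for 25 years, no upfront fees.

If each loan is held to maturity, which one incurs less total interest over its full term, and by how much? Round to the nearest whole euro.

Option A by €30,547

Option A: monthly rate = 8.45%/12 = 0.0070417; payment = 45,000 × 0.0070417 / (1 − (1+0.0070417)^−180) = €441.81.
Total interest on Option A = 180 × €441.81 − €45,000 = €34,525.80.
Option B: at 8.65% the monthly rate is 0.0072083, so the payment is 45,000 × 0.0072083 / (1 − 1.0072083^−300) = €366.91.
Total interest on Option B = 300 × €366.91 − €45,000 = €65,073.00.
Option A is lower by €30,547.20.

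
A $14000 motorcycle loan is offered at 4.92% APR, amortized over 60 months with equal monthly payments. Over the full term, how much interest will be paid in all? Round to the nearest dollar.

Monthly rate = 4.92%/12 = 0.0041000; payment = 14,000 × 0.0041000 / (1 − (1+0.0041000)^−60) = $263.68.
Total paid = 60 × $263.68 = $15,820.80; interest = $15,820.80 − $14,000 = $1,820.80.

$1,821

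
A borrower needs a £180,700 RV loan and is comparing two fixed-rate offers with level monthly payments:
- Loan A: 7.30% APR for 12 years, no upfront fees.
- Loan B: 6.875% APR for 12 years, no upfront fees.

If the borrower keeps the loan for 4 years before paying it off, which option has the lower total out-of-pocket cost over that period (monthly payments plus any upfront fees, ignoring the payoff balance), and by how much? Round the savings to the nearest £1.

Loan A: at 7.30% the monthly rate is 0.0060833, so the payment is 180,700 × 0.0060833 / (1 − 1.0060833^−144) = £1,887.31.
Loan B: at 6.875% the monthly rate is 0.0057292, so the payment is 180,700 × 0.0057292 / (1 − 1.0057292^−144) = £1,846.27.
Over 48 months: Loan A costs 48 × £1,887.31 = £90,590.88; Loan B costs 48 × £1,846.27 = £88,620.96.
Loan B is cheaper by £90,590.88 − £88,620.96 = £1,969.92.

Loan B by £1,970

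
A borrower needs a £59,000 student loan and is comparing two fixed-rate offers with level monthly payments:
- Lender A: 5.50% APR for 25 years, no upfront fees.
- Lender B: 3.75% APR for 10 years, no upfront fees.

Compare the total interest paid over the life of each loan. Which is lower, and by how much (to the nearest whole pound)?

Lender B by £37,850

Lender A: monthly rate = 5.5%/12 = 0.0045833; payment = 59,000 × 0.0045833 / (1 − (1+0.0045833)^−300) = £362.31.
Total interest on Lender A = 300 × £362.31 − £59,000 = £49,693.00.
Lender B: monthly rate = 3.75%/12 = 0.0031250; payment = 59,000 × 0.0031250 / (1 − (1+0.0031250)^−120) = £590.36.
Total interest on Lender B = 120 × £590.36 − £59,000 = £11,843.20.
Lender B is lower by £37,849.80.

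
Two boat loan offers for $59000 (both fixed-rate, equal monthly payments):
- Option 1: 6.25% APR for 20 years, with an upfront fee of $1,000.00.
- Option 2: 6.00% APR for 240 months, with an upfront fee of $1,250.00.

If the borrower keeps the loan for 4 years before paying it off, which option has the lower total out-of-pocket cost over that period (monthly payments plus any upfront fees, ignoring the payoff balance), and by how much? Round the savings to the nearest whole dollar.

Option 2 by $161

Option 1: at 6.25% the monthly rate is 0.0052083, so the payment is 59,000 × 0.0052083 / (1 − 1.0052083^−240) = $431.25.
Option 2: at 6.00% the monthly rate is 0.0050000, so the payment is 59,000 × 0.0050000 / (1 − 1.0050000^−240) = $422.69.
Over 48 months: Option 1 costs 48 × $431.25 + $1,000.00 = $21,700.00; Option 2 costs 48 × $422.69 + $1,250.00 = $21,539.12.
Option 2 is cheaper by $21,700.00 − $21,539.12 = $160.88.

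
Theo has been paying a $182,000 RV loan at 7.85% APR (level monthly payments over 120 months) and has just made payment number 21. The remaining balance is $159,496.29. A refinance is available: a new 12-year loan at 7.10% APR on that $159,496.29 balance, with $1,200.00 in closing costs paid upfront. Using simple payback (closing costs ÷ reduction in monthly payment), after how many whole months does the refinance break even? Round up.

3 months

Current payment = 182,000 × 7.85%/12 / (1 − (1+0.0065417)^−120) = $2,193.76.
Refinanced payment = 159,496.29 × 0.0059167 / (1 − (1+0.0059167)^−144) = $1,648.74.
Monthly savings = $2,193.76 − $1,648.74 = $545.02.
Break-even = $1,200.00 / $545.02 = 2.20 → 3 months.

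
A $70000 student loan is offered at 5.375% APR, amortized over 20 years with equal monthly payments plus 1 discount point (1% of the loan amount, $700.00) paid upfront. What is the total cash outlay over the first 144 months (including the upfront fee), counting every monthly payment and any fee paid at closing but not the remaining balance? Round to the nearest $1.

At 5.375% the monthly rate is 0.0044792, so the payment is 70,000 × 0.0044792 / (1 − 1.0044792^−240) = $476.59.
Total outlay = 144 × $476.59 + $700.00 = $69,328.96.

$69,329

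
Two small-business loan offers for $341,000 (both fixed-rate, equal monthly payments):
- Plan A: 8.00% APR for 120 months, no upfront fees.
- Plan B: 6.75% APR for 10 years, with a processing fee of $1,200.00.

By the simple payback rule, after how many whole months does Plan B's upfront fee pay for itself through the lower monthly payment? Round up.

Plan A: monthly rate = 8%/12 = 0.0066667; payment = 341,000 × 0.0066667 / (1 − (1+0.0066667)^−120) = $4,137.27.
Plan B: at 6.75% the monthly rate is 0.0056250, so the payment is 341,000 × 0.0056250 / (1 − 1.0056250^−120) = $3,915.50.
Monthly savings = $4,137.27 − $3,915.50 = $221.77.
Break-even = $1,200.00 / $221.77 = 5.41 → 6 months.

6 months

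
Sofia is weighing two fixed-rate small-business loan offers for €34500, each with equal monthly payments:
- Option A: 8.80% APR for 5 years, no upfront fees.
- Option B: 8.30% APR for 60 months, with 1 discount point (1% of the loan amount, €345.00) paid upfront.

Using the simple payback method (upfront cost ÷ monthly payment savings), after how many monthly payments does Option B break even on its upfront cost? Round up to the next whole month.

Option A: at 8.80% the monthly rate is 0.0073333, so the payment is 34,500 × 0.0073333 / (1 − 1.0073333^−60) = €712.82.
Option B: monthly rate = 8.3%/12 = 0.0069167; payment = 34,500 × 0.0069167 / (1 − (1+0.0069167)^−60) = €704.50.
Monthly savings = €712.82 − €704.50 = €8.32.
Break-even = €345.00 / €8.32 = 41.47 → 42 months.

42 months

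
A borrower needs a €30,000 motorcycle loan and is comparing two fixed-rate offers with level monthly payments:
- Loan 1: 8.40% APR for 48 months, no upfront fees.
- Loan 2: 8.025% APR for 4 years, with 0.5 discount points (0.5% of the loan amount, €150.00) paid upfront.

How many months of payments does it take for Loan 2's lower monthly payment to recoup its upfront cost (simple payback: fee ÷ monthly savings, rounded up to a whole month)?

29 months

Loan 1: monthly rate = 8.4%/12 = 0.0070000; payment = 30,000 × 0.0070000 / (1 − (1+0.0070000)^−48) = €738.03.
Loan 2: at 8.025% the monthly rate is 0.0066875, so the payment is 30,000 × 0.0066875 / (1 − 1.0066875^−48) = €732.74.
Monthly savings = €738.03 − €732.74 = €5.29.
Break-even = €150.00 / €5.29 = 28.36 → 29 months.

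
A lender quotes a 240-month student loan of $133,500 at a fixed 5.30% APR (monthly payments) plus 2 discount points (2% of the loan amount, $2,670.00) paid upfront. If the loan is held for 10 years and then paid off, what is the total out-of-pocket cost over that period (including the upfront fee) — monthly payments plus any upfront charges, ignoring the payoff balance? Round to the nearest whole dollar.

$111,068

At 5.30% the monthly rate is 0.0044167, so the payment is 133,500 × 0.0044167 / (1 − 1.0044167^−240) = $903.32.
Total outlay = 120 × $903.32 + $2,670.00 = $111,068.40.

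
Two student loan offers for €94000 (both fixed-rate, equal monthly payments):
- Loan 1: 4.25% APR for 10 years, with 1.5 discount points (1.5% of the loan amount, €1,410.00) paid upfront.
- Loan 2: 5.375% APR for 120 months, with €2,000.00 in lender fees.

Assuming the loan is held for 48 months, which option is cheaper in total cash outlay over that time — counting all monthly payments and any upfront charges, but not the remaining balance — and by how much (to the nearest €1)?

Loan 1 by €3,058

Loan 1: monthly rate = 4.25%/12 = 0.0035417; payment = 94,000 × 0.0035417 / (1 − (1+0.0035417)^−120) = €962.91.
Loan 2: monthly rate = 5.375%/12 = 0.0044792; payment = 94,000 × 0.0044792 / (1 − (1+0.0044792)^−120) = €1,014.33.
Over 48 months: Loan 1 costs 48 × €962.91 + €1,410.00 = €47,629.68; Loan 2 costs 48 × €1,014.33 + €2,000.00 = €50,687.84.
Loan 1 is cheaper by €50,687.84 − €47,629.68 = €3,058.16.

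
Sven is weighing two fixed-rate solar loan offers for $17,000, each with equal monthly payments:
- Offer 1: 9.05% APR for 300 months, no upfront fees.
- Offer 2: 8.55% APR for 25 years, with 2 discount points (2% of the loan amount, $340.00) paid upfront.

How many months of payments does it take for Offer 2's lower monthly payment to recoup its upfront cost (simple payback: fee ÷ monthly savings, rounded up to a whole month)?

Offer 1: monthly rate = 9.05%/12 = 0.0075417; payment = 17,000 × 0.0075417 / (1 − (1+0.0075417)^−300) = $143.25.
Offer 2: monthly rate = 8.55%/12 = 0.0071250; payment = 17,000 × 0.0071250 / (1 − (1+0.0071250)^−300) = $137.46.
Monthly savings = $143.25 − $137.46 = $5.79.
Break-even = $340.00 / $5.79 = 58.72 → 59 months.

59 months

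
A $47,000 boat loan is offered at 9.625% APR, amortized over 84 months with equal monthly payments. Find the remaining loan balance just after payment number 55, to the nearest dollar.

$19,883

With monthly rate i = 9.625%/12 = 0.0080208, the balance after k of n payments is P · [(1+i)^n − (1+i)^k] / [(1+i)^n − 1].
(1+0.0080208)^84 = 1.95631450 and (1+0.0080208)^55 = 1.55175424, so the balance is 47,000 × (1.95631450 − 1.55175424) / (1.95631450 − 1) = $19,882.93.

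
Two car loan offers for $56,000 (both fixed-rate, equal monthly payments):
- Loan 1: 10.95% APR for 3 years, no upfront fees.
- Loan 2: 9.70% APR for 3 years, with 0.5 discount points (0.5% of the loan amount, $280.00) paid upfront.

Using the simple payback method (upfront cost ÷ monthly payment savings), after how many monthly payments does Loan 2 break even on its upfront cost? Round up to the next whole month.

Loan 1: at 10.95% the monthly rate is 0.0091250, so the payment is 56,000 × 0.0091250 / (1 − 1.0091250^−36) = $1,832.04.
Loan 2: monthly rate = 9.7%/12 = 0.0080833; payment = 56,000 × 0.0080833 / (1 − (1+0.0080833)^−36) = $1,799.09.
Monthly savings = $1,832.04 − $1,799.09 = $32.95.
Break-even = $280.00 / $32.95 = 8.50 → 9 months.

9 months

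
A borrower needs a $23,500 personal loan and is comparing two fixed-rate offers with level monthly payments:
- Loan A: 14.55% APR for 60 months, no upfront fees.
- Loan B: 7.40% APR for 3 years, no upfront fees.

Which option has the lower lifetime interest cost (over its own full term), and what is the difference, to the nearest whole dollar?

Loan B by $6,935

Loan A: at 14.55% the monthly rate is 0.0121250, so the payment is 23,500 × 0.0121250 / (1 − 1.0121250^−60) = $553.53.
Total interest on Loan A = 60 × $553.53 − $23,500 = $9,711.80.
Loan B: monthly rate = 7.4%/12 = 0.0061667; payment = 23,500 × 0.0061667 / (1 − (1+0.0061667)^−36) = $729.92.
Total interest on Loan B = 36 × $729.92 − $23,500 = $2,777.12.
Loan B is lower by $6,934.68.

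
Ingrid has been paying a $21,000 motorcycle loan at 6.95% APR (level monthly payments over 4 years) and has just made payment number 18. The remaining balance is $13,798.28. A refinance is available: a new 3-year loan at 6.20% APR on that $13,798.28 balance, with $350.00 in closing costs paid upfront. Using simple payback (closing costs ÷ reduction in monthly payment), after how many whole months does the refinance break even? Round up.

Current payment = 21,000 × 6.95%/12 / (1 − (1+0.0057917)^−48) = $502.38.
Refinanced payment = 13,798.28 × 0.0051667 / (1 − (1+0.0051667)^−36) = $421.02.
Monthly savings = $502.38 − $421.02 = $81.36.
Break-even = $350.00 / $81.36 = 4.30 → 5 months.

5 months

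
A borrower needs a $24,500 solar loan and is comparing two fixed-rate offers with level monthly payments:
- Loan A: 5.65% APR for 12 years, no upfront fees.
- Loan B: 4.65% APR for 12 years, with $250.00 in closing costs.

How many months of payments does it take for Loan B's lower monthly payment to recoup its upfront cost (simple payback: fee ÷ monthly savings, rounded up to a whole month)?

Loan A: monthly rate = 5.65%/12 = 0.0047083; payment = 24,500 × 0.0047083 / (1 − (1+0.0047083)^−144) = $234.67.
Loan B: at 4.65% the monthly rate is 0.0038750, so the payment is 24,500 × 0.0038750 / (1 − 1.0038750^−144) = $222.32.
Monthly savings = $234.67 − $222.32 = $12.35.
Break-even = $250.00 / $12.35 = 20.24 → 21 months.

21 months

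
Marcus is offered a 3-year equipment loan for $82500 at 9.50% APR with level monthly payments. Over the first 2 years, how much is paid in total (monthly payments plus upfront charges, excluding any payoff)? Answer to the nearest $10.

Monthly rate = 9.5%/12 = 0.0079167; payment = 82,500 × 0.0079167 / (1 − (1+0.0079167)^−36) = $2,642.72.
Total outlay = 24 × $2,642.72 = $63,425.28.

$63,430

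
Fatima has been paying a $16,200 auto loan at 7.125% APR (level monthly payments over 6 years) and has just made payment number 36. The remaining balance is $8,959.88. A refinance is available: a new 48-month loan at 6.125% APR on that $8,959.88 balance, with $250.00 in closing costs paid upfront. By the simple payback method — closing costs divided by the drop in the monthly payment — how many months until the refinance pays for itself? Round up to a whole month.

Current payment = 16,200 × 7.125%/12 / (1 − (1+0.0059375)^−72) = $277.17.
Refinanced payment = 8,959.88 × 0.0051042 / (1 − (1+0.0051042)^−48) = $210.94.
Monthly savings = $277.17 − $210.94 = $66.23.
Break-even = $250.00 / $66.23 = 3.77 → 4 months.

4 months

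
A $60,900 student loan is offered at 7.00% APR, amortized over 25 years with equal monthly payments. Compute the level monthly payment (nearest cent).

$430.43

Monthly rate = 7%/12 = 0.0058333; payment = 60,900 × 0.0058333 / (1 − (1+0.0058333)^−300) = $430.43.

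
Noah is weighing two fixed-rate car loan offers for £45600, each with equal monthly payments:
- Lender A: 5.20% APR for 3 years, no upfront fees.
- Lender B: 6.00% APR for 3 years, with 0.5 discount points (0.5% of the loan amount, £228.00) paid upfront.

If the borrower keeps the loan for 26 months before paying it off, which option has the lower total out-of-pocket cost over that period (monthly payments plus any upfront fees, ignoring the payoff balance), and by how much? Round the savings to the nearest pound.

Lender A: at 5.20% the monthly rate is 0.0043333, so the payment is 45,600 × 0.0043333 / (1 − 1.0043333^−36) = £1,370.77.
Lender B: monthly rate = 6%/12 = 0.0050000; payment = 45,600 × 0.0050000 / (1 − (1+0.0050000)^−36) = £1,387.24.
Over 26 months: Lender A costs 26 × £1,370.77 = £35,640.02; Lender B costs 26 × £1,387.24 + £228.00 = £36,296.24.
Lender A is cheaper by £36,296.24 − £35,640.02 = £656.22.

Lender A by £656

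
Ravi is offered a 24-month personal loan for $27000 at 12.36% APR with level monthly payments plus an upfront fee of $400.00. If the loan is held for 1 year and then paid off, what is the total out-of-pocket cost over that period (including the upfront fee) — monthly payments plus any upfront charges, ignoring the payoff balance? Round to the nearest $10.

Monthly rate = 12.36%/12 = 0.0103000; payment = 27,000 × 0.0103000 / (1 − (1+0.0103000)^−24) = $1,275.53.
Total outlay = 12 × $1,275.53 + $400.00 = $15,706.36.

$15,710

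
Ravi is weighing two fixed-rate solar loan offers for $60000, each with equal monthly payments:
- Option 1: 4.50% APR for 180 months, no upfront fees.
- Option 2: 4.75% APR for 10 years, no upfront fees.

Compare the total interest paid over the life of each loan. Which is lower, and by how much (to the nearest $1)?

Option 1: at 4.50% the monthly rate is 0.0037500, so the payment is 60,000 × 0.0037500 / (1 − 1.0037500^−180) = $459.00.
Total interest on Option 1 = 180 × $459.00 − $60,000 = $22,620.00.
Option 2: at 4.75% the monthly rate is 0.0039583, so the payment is 60,000 × 0.0039583 / (1 − 1.0039583^−120) = $629.09.
Total interest on Option 2 = 120 × $629.09 − $60,000 = $15,490.80.
Option 2 is lower by $7,129.20.

Option 2 by $7,129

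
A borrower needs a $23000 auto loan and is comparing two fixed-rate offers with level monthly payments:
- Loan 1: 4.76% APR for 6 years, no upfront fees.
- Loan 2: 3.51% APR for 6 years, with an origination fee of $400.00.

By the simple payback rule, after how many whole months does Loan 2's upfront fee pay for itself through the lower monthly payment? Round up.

31 months

Loan 1: monthly rate = 4.76%/12 = 0.0039667; payment = 23,000 × 0.0039667 / (1 − (1+0.0039667)^−72) = $367.86.
Loan 2: monthly rate = 3.51%/12 = 0.0029250; payment = 23,000 × 0.0029250 / (1 − (1+0.0029250)^−72) = $354.73.
Monthly savings = $367.86 − $354.73 = $13.13.
Break-even = $400.00 / $13.13 = 30.46 → 31 months.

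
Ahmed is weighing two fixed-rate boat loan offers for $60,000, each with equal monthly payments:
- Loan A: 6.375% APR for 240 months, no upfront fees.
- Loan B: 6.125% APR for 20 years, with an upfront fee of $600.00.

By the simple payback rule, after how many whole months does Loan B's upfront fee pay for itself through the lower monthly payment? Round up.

69 months

Loan A: monthly rate = 6.375%/12 = 0.0053125; payment = 60,000 × 0.0053125 / (1 − (1+0.0053125)^−240) = $442.94.
Loan B: at 6.125% the monthly rate is 0.0051042, so the payment is 60,000 × 0.0051042 / (1 − 1.0051042^−240) = $434.20.
Monthly savings = $442.94 − $434.20 = $8.74.
Break-even = $600.00 / $8.74 = 68.65 → 69 months.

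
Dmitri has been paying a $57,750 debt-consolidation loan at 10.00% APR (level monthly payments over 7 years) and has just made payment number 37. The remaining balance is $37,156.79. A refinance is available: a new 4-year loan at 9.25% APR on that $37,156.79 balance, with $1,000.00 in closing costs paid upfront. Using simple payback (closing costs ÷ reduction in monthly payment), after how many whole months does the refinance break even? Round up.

34 months

Current payment = 57,750 × 10%/12 / (1 − (1+0.0083333)^−84) = $958.72.
Refinanced payment = 37,156.79 × 0.0077083 / (1 − (1+0.0077083)^−48) = $929.07.
Monthly savings = $958.72 − $929.07 = $29.65.
Break-even = $1,000.00 / $29.65 = 33.73 → 34 months.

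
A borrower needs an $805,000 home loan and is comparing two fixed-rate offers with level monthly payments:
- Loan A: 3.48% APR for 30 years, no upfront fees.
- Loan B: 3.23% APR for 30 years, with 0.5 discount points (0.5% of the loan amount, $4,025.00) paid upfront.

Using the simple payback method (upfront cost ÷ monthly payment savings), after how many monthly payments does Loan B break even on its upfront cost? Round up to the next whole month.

37 months

Loan A: monthly rate = 3.48%/12 = 0.0029000; payment = 805,000 × 0.0029000 / (1 − (1+0.0029000)^−360) = $3,605.83.
Loan B: monthly rate = 3.23%/12 = 0.0026917; payment = 805,000 × 0.0026917 / (1 − (1+0.0026917)^−360) = $3,494.58.
Monthly savings = $3,605.83 − $3,494.58 = $111.25.
Break-even = $4,025.00 / $111.25 = 36.18 → 37 months.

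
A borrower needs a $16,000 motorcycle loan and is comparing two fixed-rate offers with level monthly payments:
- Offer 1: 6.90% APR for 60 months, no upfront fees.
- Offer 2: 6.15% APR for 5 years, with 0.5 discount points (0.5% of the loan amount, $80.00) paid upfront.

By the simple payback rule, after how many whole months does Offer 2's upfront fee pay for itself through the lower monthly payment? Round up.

15 months

Offer 1: monthly rate = 6.9%/12 = 0.0057500; payment = 16,000 × 0.0057500 / (1 − (1+0.0057500)^−60) = $316.06.
Offer 2: monthly rate = 6.15%/12 = 0.0051250; payment = 16,000 × 0.0051250 / (1 − (1+0.0051250)^−60) = $310.44.
Monthly savings = $316.06 − $310.44 = $5.62.
Break-even = $80.00 / $5.62 = 14.23 → 15 months.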